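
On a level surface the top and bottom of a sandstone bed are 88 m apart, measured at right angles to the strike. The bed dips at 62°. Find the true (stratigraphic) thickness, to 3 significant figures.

True thickness t = w · sin(dip) = 88 × sin 62°
t = 88 × 0.8829 = 77.699 m

77.7 m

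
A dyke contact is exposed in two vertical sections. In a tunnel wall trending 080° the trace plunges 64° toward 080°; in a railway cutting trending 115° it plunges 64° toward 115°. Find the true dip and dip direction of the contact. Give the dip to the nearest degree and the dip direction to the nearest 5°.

true dip 65°, dip direction 095°

The two traces are lines in the plane: v₁ = (sin 80°·cos 64°, cos 80°·cos 64°, −sin 64°), v₂ = (sin 115°·cos 64°, cos 115°·cos 64°, −sin 64°).
The plane normal is n = v₁ × v₂ ∝ (0.235, -0.031, 0.110).
True dip = arccos(n_z / |n|) = arccos(0.4218) = 65.1°.
Dip direction = azimuth of (n_x, n_y) = atan2(0.235, -0.031) = 97°.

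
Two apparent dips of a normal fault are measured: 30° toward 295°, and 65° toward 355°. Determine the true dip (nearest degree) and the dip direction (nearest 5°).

true dip 66°, dip direction 010°

Each apparent-dip line lies in the plane. As unit vectors (x east, y north, z up), v₁ plunges 30°→295° and v₂ plunges 65°→355°.
Cross product v₁ × v₂ gives the pole to the plane: n ∝ (0.121, 0.693, 0.317).
Dip δ = arctan(|n_h|/n_z) = arctan(0.703/0.317) = 65.7°.
Dip direction = azimuth of (n_x, n_y) = atan2(0.121, 0.693) = 10°.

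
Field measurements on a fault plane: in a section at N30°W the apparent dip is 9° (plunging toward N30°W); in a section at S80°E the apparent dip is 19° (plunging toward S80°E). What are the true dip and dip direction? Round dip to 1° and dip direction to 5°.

Each apparent-dip line lies in the plane. As unit vectors (x east, y north, z up), v₁ plunges 9°→N30°W and v₂ plunges 19°→S80°E.
Cross product v₁ × v₂ gives the pole to the plane: n ∝ (0.304, 0.306, 0.715).
Dip δ = arctan(|n_h|/n_z) = arctan(0.432/0.715) = 31.1°.
The horizontal component of n points toward azimuth atan2(n_x, n_y) = 45°, the dip direction.

true dip 31°, dip direction 045°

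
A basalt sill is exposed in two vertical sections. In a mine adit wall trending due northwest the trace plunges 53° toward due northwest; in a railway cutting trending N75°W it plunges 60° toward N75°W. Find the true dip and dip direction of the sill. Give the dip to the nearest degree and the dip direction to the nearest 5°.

true dip 60°, dip direction 275°

Represent each trace as a vector plunging at its apparent dip toward its trend (east-north-up frame): v₁ = (-0.426, 0.426, -0.799), v₂ = (-0.483, 0.129, -0.866).
n = v₁ × v₂ = (-0.265, 0.017, 0.150) (taken with n_z > 0).
True dip = arccos(n_z / |n|) = arccos(0.4927) = 60.5°.
Dip direction = atan2(-0.265, 0.017) = 274° (azimuth of n's horizontal projection).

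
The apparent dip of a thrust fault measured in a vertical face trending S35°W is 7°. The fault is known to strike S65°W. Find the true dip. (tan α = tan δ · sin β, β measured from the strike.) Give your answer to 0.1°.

β = acute angle between strike S65°W and section S35°W = 30°.
tan δ = tan α / sin β = tan 7° / sin 30° = 0.1228 / 0.5000 = 0.2456
δ = arctan(0.2456) = 13.80°

13.8°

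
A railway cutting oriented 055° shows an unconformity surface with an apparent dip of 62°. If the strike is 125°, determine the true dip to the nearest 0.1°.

63.5°

β = acute angle between strike 125° and section 055° = 70°.
tan δ = tan α / sin β = tan 62° / sin 70° = 1.8807 / 0.9397 = 2.0014
δ = arctan(2.0014) = 63.45°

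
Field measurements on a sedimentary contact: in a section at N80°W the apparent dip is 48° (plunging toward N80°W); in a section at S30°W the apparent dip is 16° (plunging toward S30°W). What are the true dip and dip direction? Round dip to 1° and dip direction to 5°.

true dip 48°, dip direction 285°

Each apparent-dip line lies in the plane. As unit vectors (x east, y north, z up), v₁ plunges 48°→N80°W and v₂ plunges 16°→S30°W.
Cross product v₁ × v₂ gives the pole to the plane: n ∝ (-0.651, 0.176, 0.604).
tan δ = √(n_x²+n_y²)/n_z = 0.674/0.604, so δ = 48.1°.
Dip direction = azimuth of (n_x, n_y) = atan2(-0.651, 0.176) = 285°.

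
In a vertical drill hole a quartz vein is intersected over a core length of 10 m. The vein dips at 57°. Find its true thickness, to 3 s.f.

5.45 m

True thickness t = h · cos(dip) = 10 × cos 57°
t = 10 × 0.5446 = 5.446 m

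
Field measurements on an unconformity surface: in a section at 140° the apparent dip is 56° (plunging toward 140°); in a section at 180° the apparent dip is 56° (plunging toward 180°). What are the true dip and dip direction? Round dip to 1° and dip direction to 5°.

Represent each trace as a vector plunging at its apparent dip toward its trend (east-north-up frame): v₁ = (0.359, -0.428, -0.829), v₂ = (0.000, -0.559, -0.829).
Cross product v₁ × v₂ gives the pole to the plane: n ∝ (0.108, -0.298, 0.201).
tan δ = √(n_x²+n_y²)/n_z = 0.317/0.201, so δ = 57.6°.
Dip direction = azimuth of (n_x, n_y) = atan2(0.108, -0.298) = 160°.

true dip 58°, dip direction 160°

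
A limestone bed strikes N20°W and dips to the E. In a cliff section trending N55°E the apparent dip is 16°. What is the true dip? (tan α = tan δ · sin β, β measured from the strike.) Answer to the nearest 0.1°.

β = acute angle between strike N20°W and section N55°E = 75°.
tan(true dip) = tan 16° / sin 75° = 0.2969
δ = arctan(0.2969) = 16.53°

16.5°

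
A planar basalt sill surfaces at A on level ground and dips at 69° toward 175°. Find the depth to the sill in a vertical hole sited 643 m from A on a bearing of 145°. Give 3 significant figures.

The hole lies 30° from the dip direction, so the down-dip offset is 643 × cos 30° = 556.85 m.
Depth = down-dip offset × tan(dip) = 556.85 × tan 69° = 556.85 × 2.6051
Depth = 1450.66 m

1450 m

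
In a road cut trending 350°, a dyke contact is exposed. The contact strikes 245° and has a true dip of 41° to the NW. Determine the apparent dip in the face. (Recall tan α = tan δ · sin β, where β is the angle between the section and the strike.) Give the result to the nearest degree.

Angle between strike (245°) and section (350°): β = 75°.
tan α = tan 41° × sin 75° = 0.8693 × 0.9659 = 0.8397
apparent dip = arctan 0.8397 = 40.02°

40°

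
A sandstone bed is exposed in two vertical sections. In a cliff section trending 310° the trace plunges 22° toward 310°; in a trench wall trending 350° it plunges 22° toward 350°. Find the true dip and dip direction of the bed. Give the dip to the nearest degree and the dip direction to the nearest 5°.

true dip 23°, dip direction 330°

The two traces are lines in the plane: v₁ = (sin 310°·cos 22°, cos 310°·cos 22°, −sin 22°), v₂ = (sin 350°·cos 22°, cos 350°·cos 22°, −sin 22°).
n = v₁ × v₂ = (-0.119, 0.206, 0.553) (taken with n_z > 0).
Dip δ = arctan(|n_h|/n_z) = arctan(0.238/0.553) = 23.3°.
Dip direction = azimuth of (n_x, n_y) = atan2(-0.119, 0.206) = 330°.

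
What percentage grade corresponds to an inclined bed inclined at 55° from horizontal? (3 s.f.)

grade % = 100 × tan 55° = 100 × 1.4281

143%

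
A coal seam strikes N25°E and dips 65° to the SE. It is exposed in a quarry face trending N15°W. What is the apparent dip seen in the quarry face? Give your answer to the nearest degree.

54°

Angle between strike (N25°E) and section (N15°W): β = 40°.
tan α = tan 65° × sin 40° = 2.1445 × 0.6428 = 1.3785
apparent dip = arctan 1.3785 = 54.04°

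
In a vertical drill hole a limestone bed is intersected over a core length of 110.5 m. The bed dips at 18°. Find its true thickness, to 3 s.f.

True thickness t = h · cos(dip) = 110.5 × cos 18°
t = 110.5 × 0.9511 = 105.092 m

105 m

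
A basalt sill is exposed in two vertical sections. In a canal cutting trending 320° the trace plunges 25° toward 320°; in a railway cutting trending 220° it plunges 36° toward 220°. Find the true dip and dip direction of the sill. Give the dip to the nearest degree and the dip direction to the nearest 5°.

The two traces are lines in the plane: v₁ = (sin 320°·cos 25°, cos 320°·cos 25°, −sin 25°), v₂ = (sin 220°·cos 36°, cos 220°·cos 36°, −sin 36°).
Cross product v₁ × v₂ gives the pole to the plane: n ∝ (-0.670, -0.123, 0.722).
Dip δ = arctan(|n_h|/n_z) = arctan(0.681/0.722) = 43.3°.
Dip direction = azimuth of (n_x, n_y) = atan2(-0.670, -0.123) = 260°.

true dip 43°, dip direction 260°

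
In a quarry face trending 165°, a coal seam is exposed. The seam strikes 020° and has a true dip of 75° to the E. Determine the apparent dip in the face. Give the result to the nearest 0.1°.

The strike is 020° and the section trends 165°; the acute angle between them is β = 35°.
tan(apparent dip) = tan 75° · sin 35° = 2.1406
apparent dip = arctan 2.1406 = 64.96°

65.0°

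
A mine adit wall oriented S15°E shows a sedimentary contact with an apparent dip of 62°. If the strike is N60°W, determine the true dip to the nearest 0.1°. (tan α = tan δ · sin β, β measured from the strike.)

69.4°

The section is 45° from the strike.
tan(true dip) = tan 62° / sin 45° = 2.6597
true dip = arctan 2.6597 = 69.39°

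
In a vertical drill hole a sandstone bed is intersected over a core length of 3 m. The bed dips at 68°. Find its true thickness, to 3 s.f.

1.12 m

True thickness t = h · cos(dip) = 3 × cos 68°
t = 3 × 0.3746 = 1.124 m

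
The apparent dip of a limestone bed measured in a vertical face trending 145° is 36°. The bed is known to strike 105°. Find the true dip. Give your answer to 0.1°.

β = acute angle between strike 105° and section 145° = 40°.
tan δ = tan α / sin β = tan 36° / sin 40° = 0.7265 / 0.6428 = 1.1303
δ = arctan(1.1303) = 48.50°

48.5°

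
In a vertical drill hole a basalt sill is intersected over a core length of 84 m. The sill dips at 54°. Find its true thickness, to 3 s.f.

49.4 m

True thickness t = h · cos(dip) = 84 × cos 54°
t = 84 × 0.5878 = 49.374 m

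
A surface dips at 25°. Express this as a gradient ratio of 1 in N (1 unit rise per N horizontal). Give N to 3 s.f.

1 in 2.14

1 : N means tan θ = 1/N, so N = 1/tan 25° = 1/0.4663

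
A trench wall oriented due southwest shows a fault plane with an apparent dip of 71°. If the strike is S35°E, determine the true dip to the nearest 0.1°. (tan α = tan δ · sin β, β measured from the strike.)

The section is 80° from the strike.
tan δ = tan α / sin β = tan 71° / sin 80° = 2.9042 / 0.9848 = 2.9490
δ = arctan(2.9490) = 71.27°

71.3°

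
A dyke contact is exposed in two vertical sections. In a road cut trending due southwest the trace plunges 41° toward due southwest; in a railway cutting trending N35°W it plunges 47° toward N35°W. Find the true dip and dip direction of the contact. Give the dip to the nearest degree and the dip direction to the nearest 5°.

true dip 57°, dip direction 280°

Each apparent-dip line lies in the plane. As unit vectors (x east, y north, z up), v₁ plunges 41°→due southwest and v₂ plunges 47°→N35°W.
Cross product v₁ × v₂ gives the pole to the plane: n ∝ (-0.757, 0.134, 0.507).
tan δ = √(n_x²+n_y²)/n_z = 0.769/0.507, so δ = 56.6°.
The horizontal component of n points toward azimuth atan2(n_x, n_y) = 280°, the dip direction.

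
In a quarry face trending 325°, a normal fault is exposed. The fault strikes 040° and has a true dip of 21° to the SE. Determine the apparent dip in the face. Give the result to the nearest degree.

Angle between strike (040°) and section (325°): β = 75°.
tan α = tan 21° × sin 75° = 0.3839 × 0.9659 = 0.3708
α = arctan(0.3708) = 20.34°

20°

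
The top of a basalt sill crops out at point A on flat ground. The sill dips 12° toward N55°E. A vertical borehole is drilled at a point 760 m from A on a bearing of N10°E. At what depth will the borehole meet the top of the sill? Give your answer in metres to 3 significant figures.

The hole lies 45° from the dip direction, so the down-dip offset is 760 × cos 45° = 537.40 m.
Depth = down-dip offset × tan(dip) = 537.40 × tan 12° = 537.40 × 0.2126
Depth = 114.23 m

114 m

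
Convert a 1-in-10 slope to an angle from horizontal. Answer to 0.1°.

5.7°

tan θ = 1/10 = 0.1000
θ = arctan(0.1000) = 5.71°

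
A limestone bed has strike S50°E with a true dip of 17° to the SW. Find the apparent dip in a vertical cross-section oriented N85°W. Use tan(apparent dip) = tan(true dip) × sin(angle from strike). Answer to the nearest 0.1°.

The strike is S50°E and the section trends N85°W; the acute angle between them is β = 35°.
tan α = tan 17° × sin 35° = 0.3057 × 0.5736 = 0.1754
α = arctan(0.1754) = 9.95°

9.9°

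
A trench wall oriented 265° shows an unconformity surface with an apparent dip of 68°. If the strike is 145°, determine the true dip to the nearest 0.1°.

70.7°

β = acute angle between strike 145° and section 265° = 60°.
tan δ = tan α / sin β = tan 68° / sin 60° = 2.4751 / 0.8660 = 2.8580
δ = arctan(2.8580) = 70.72°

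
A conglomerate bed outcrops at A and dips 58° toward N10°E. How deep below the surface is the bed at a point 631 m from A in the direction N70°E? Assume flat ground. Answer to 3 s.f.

505 m

The hole lies 60° from the dip direction, so the down-dip offset is 631 × cos 60° = 315.50 m.
Depth = down-dip offset × tan(dip) = 315.50 × tan 58° = 315.50 × 1.6003
Depth = 504.91 m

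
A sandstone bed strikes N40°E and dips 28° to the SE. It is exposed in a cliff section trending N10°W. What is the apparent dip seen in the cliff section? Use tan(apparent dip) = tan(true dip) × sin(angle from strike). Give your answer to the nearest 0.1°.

The strike is N40°E and the section trends N10°W; the acute angle between them is β = 50°.
tan(apparent dip) = tan 28° · sin 50° = 0.4073
apparent dip = arctan 0.4073 = 22.16°

22.2°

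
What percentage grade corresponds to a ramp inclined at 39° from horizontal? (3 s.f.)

grade % = 100 × tan 39° = 100 × 0.8098

81.0%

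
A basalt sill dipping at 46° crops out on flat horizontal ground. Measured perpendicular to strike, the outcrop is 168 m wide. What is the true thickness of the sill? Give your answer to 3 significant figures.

True thickness t = w · sin(dip) = 168 × sin 46°
t = 168 × 0.7193 = 120.849 m

121 m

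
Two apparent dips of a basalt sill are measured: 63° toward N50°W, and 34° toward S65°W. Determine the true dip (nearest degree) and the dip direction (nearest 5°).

The two traces are lines in the plane: v₁ = (sin 310°·cos 63°, cos 310°·cos 63°, −sin 63°), v₂ = (sin 245°·cos 34°, cos 245°·cos 34°, −sin 34°).
The plane normal is n = v₁ × v₂ ∝ (-0.475, 0.475, 0.341).
Dip δ = arctan(|n_h|/n_z) = arctan(0.672/0.341) = 63.1°.
The horizontal component of n points toward azimuth atan2(n_x, n_y) = 315°, the dip direction.

true dip 63°, dip direction 315°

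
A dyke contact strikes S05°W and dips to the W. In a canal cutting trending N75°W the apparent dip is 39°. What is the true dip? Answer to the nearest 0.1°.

The section is 80° from the strike.
tan(true dip) = tan 39° / sin 80° = 0.8223
true dip = arctan 0.8223 = 39.43°

39.4°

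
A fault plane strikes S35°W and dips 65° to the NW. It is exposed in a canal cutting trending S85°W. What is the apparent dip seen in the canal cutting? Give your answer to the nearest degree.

Angle between strike (S35°W) and section (S85°W): β = 50°.
tan α = tan 65° × sin 50° = 2.1445 × 0.7660 = 1.6428
apparent dip = arctan 1.6428 = 58.67°

59°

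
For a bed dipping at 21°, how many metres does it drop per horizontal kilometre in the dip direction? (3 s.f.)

384 m

drop per km = 1000 × tan 21° = 1000 × 0.3839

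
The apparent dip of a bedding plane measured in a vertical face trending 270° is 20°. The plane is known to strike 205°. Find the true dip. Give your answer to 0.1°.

β = acute angle between strike 205° and section 270° = 65°.
tan(true dip) = tan 20° / sin 65° = 0.4016
δ = arctan(0.4016) = 21.88°

21.9°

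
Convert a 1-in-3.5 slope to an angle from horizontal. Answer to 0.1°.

15.9°

tan θ = 1/3.5 = 0.2857
θ = arctan(0.2857) = 15.95°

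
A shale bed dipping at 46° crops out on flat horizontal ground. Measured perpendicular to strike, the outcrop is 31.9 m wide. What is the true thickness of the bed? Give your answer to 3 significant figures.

22.9 m

True thickness t = w · sin(dip) = 31.9 × sin 46°
t = 31.9 × 0.7193 = 22.947 m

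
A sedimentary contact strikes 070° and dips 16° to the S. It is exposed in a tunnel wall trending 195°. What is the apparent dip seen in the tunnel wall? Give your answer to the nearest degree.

13°

The strike is 070° and the section trends 195°; the acute angle between them is β = 55°.
tan α = tan 16° × sin 55° = 0.2867 × 0.8192 = 0.2349
α = arctan(0.2349) = 13.22°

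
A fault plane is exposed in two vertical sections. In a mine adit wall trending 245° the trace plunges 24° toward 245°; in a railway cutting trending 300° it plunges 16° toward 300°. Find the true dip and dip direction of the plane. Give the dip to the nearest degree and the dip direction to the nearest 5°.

true dip 24°, dip direction 250°

Represent each trace as a vector plunging at its apparent dip toward its trend (east-north-up frame): v₁ = (-0.828, -0.386, -0.407), v₂ = (-0.832, 0.481, -0.276).
n = v₁ × v₂ = (-0.302, -0.110, 0.719) (taken with n_z > 0).
True dip = arccos(n_z / |n|) = arccos(0.9130) = 24.1°.
Dip direction = azimuth of (n_x, n_y) = atan2(-0.302, -0.110) = 250°.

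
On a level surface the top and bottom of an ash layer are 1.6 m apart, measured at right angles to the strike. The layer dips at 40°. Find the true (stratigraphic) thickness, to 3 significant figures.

True thickness t = w · sin(dip) = 1.6 × sin 40°
t = 1.6 × 0.6428 = 1.028 m

1.03 m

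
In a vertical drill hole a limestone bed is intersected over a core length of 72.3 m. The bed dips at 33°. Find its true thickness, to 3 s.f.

60.6 m

True thickness t = h · cos(dip) = 72.3 × cos 33°
t = 72.3 × 0.8387 = 60.636 m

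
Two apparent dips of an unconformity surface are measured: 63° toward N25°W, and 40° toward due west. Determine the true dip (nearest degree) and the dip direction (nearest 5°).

true dip 63°, dip direction 335°

The two traces are lines in the plane: v₁ = (sin 335°·cos 63°, cos 335°·cos 63°, −sin 63°), v₂ = (sin 270°·cos 40°, cos 270°·cos 40°, −sin 40°).
Cross product v₁ × v₂ gives the pole to the plane: n ∝ (-0.264, 0.559, 0.315).
tan δ = √(n_x²+n_y²)/n_z = 0.619/0.315, so δ = 63.0°.
Dip direction = atan2(-0.264, 0.559) = 335° (azimuth of n's horizontal projection).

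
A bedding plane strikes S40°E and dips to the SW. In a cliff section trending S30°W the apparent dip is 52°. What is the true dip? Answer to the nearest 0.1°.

The section is 70° from the strike.
tan δ = tan α / sin β = tan 52° / sin 70° = 1.2799 / 0.9397 = 1.3621
δ = arctan(1.3621) = 53.72°

53.7°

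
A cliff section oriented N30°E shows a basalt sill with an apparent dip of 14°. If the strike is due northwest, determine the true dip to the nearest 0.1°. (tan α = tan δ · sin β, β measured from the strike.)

14.5°

The section is 75° from the strike.
tan(true dip) = tan 14° / sin 75° = 0.2581
true dip = arctan 0.2581 = 14.47°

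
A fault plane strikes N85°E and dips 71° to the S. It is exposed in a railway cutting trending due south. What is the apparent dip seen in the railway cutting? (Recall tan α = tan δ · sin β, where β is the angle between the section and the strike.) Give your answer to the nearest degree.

The section lies 85° from the strike.
tan α = tan 71° × sin 85° = 2.9042 × 0.9962 = 2.8932
apparent dip = arctan 2.8932 = 70.93°

71°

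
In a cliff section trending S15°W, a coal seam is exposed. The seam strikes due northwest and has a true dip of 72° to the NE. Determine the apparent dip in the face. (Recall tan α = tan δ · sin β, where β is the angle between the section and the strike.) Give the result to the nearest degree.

The section lies 60° from the strike.
tan α = tan 72° × sin 60° = 3.0777 × 0.8660 = 2.6654
apparent dip = arctan 2.6654 = 69.43°

69°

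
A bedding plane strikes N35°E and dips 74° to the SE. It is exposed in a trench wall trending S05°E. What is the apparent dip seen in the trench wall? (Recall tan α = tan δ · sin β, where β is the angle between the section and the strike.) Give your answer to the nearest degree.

66°

The strike is N35°E and the section trends S05°E; the acute angle between them is β = 40°.
tan α = tan 74° × sin 40° = 3.4874 × 0.6428 = 2.2417
apparent dip = arctan 2.2417 = 65.96°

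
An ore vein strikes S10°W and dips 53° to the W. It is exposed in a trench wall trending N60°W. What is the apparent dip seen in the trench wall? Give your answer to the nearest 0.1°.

51.3°

Angle between strike (S10°W) and section (N60°W): β = 70°.
tan α = tan 53° × sin 70° = 1.3270 × 0.9397 = 1.2470
α = arctan(1.2470) = 51.27°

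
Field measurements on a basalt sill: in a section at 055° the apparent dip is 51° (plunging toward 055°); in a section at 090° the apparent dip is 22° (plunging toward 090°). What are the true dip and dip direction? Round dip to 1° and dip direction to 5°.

true dip 58°, dip direction 015°

The two traces are lines in the plane: v₁ = (sin 55°·cos 51°, cos 55°·cos 51°, −sin 51°), v₂ = (sin 90°·cos 22°, cos 90°·cos 22°, −sin 22°).
The plane normal is n = v₁ × v₂ ∝ (0.135, 0.527, 0.335).
tan δ = √(n_x²+n_y²)/n_z = 0.545/0.335, so δ = 58.4°.
Dip direction = atan2(0.135, 0.527) = 14° (azimuth of n's horizontal projection).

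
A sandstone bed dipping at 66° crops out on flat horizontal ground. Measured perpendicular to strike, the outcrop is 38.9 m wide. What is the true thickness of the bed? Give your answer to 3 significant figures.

True thickness t = w · sin(dip) = 38.9 × sin 66°
t = 38.9 × 0.9135 = 35.537 m

35.5 m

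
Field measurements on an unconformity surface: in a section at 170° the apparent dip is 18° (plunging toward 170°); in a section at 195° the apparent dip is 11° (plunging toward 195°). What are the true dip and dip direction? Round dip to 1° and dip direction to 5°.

true dip 22°, dip direction 135°

Represent each trace as a vector plunging at its apparent dip toward its trend (east-north-up frame): v₁ = (0.165, -0.937, -0.309), v₂ = (-0.254, -0.948, -0.191).
The plane normal is n = v₁ × v₂ ∝ (0.114, -0.110, 0.395).
tan δ = √(n_x²+n_y²)/n_z = 0.159/0.395, so δ = 21.9°.
Dip direction = atan2(0.114, -0.110) = 134° (azimuth of n's horizontal projection).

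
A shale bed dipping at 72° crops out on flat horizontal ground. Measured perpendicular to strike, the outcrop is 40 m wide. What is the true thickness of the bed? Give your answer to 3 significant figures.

True thickness t = w · sin(dip) = 40 × sin 72°
t = 40 × 0.9511 = 38.042 m

38.0 m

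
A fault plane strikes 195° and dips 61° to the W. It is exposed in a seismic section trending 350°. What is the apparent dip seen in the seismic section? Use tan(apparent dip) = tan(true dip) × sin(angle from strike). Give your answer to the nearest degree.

Angle between strike (195°) and section (350°): β = 25°.
tan(apparent dip) = tan 61° · sin 25° = 0.7624
apparent dip = arctan 0.7624 = 37.32°

37°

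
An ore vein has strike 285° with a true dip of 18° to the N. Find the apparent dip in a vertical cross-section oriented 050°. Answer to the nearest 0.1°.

The strike is 285° and the section trends 050°; the acute angle between them is β = 55°.
tan(apparent dip) = tan 18° · sin 55° = 0.2662
α = arctan(0.2662) = 14.90°

14.9°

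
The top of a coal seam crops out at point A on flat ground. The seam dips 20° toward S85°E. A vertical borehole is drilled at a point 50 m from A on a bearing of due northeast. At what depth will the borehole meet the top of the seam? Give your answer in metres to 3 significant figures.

The hole lies 50° from the dip direction, so the down-dip offset is 50 × cos 50° = 32.14 m.
Depth = down-dip offset × tan(dip) = 32.14 × tan 20° = 32.14 × 0.3640
Depth = 11.70 m

11.7 m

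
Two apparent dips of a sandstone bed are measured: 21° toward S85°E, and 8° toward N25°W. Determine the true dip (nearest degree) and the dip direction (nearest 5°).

true dip 28°, dip direction 050°

Each apparent-dip line lies in the plane. As unit vectors (x east, y north, z up), v₁ plunges 21°→S85°E and v₂ plunges 8°→N25°W.
n = v₁ × v₂ = (0.333, 0.279, 0.801) (taken with n_z > 0).
tan δ = √(n_x²+n_y²)/n_z = 0.435/0.801, so δ = 28.5°.
The horizontal component of n points toward azimuth atan2(n_x, n_y) = 50°, the dip direction.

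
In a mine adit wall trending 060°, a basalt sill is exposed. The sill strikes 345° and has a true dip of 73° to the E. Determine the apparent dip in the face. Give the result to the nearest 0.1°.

72.4°

The section lies 75° from the strike.
tan(apparent dip) = tan 73° · sin 75° = 3.1594
α = arctan(3.1594) = 72.44°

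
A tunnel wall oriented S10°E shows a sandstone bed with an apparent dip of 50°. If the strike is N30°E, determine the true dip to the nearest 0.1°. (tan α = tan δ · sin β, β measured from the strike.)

61.7°

β = acute angle between strike N30°E and section S10°E = 40°.
tan(true dip) = tan 50° / sin 40° = 1.8540
δ = arctan(1.8540) = 61.66°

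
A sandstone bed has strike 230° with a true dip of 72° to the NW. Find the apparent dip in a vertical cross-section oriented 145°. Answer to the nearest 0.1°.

Angle between strike (230°) and section (145°): β = 85°.
tan α = tan 72° × sin 85° = 3.0777 × 0.9962 = 3.0660
apparent dip = arctan 3.0660 = 71.94°

71.9°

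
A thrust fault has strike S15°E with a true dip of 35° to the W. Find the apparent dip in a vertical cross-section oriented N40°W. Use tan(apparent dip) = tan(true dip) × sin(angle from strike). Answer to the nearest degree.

Angle between strike (S15°E) and section (N40°W): β = 25°.
tan(apparent dip) = tan 35° · sin 25° = 0.2959
α = arctan(0.2959) = 16.48°

16°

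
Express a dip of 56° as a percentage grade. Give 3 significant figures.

148%

grade % = 100 × tan 56° = 100 × 1.4826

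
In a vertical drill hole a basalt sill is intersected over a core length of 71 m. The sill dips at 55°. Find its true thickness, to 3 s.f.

True thickness t = h · cos(dip) = 71 × cos 55°
t = 71 × 0.5736 = 40.724 m

40.7 m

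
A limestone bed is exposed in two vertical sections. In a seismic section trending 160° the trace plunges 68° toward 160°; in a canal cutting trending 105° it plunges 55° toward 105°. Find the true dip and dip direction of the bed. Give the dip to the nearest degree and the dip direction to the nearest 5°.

Represent each trace as a vector plunging at its apparent dip toward its trend (east-north-up frame): v₁ = (0.128, -0.352, -0.927), v₂ = (0.554, -0.148, -0.819).
n = v₁ × v₂ = (0.151, -0.409, 0.176) (taken with n_z > 0).
True dip = arccos(n_z / |n|) = arccos(0.3746) = 68.0°.
The horizontal component of n points toward azimuth atan2(n_x, n_y) = 160°, the dip direction.

true dip 68°, dip direction 160°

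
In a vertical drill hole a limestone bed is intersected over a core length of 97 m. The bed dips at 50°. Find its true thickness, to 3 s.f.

True thickness t = h · cos(dip) = 97 × cos 50°
t = 97 × 0.6428 = 62.350 m

62.4 m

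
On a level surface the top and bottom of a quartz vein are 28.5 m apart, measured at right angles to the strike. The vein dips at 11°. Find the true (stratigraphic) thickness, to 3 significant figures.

True thickness t = w · sin(dip) = 28.5 × sin 11°
t = 28.5 × 0.1908 = 5.438 m

5.44 m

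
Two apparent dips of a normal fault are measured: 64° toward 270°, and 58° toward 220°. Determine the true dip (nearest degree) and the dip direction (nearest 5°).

true dip 64°, dip direction 260°

Each apparent-dip line lies in the plane. As unit vectors (x east, y north, z up), v₁ plunges 64°→270° and v₂ plunges 58°→220°.
n = v₁ × v₂ = (-0.365, -0.066, 0.178) (taken with n_z > 0).
tan δ = √(n_x²+n_y²)/n_z = 0.371/0.178, so δ = 64.4°.
The horizontal component of n points toward azimuth atan2(n_x, n_y) = 260°, the dip direction.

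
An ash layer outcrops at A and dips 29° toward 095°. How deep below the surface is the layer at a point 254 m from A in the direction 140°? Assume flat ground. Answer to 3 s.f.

The hole lies 45° from the dip direction, so the down-dip offset is 254 × cos 45° = 179.61 m.
Depth = down-dip offset × tan(dip) = 179.61 × tan 29° = 179.61 × 0.5543
Depth = 99.56 m

99.6 m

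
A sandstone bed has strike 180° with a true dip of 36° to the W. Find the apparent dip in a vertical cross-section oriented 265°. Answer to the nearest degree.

The strike is 180° and the section trends 265°; the acute angle between them is β = 85°.
tan(apparent dip) = tan 36° · sin 85° = 0.7238
α = arctan(0.7238) = 35.90°

36°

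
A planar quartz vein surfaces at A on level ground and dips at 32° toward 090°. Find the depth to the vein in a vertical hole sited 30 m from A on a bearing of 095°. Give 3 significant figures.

The hole lies 5° from the dip direction, so the down-dip offset is 30 × cos 5° = 29.89 m.
Depth = down-dip offset × tan(dip) = 29.89 × tan 32° = 29.89 × 0.6249
Depth = 18.67 m

18.7 m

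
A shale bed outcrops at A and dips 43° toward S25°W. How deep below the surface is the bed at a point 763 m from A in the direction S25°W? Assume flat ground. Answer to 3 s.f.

The hole is directly down-dip from the outcrop, so the down-dip offset is 763 m.
Depth = down-dip offset × tan(dip) = 763.00 × tan 43° = 763.00 × 0.9325
Depth = 711.51 m

712 m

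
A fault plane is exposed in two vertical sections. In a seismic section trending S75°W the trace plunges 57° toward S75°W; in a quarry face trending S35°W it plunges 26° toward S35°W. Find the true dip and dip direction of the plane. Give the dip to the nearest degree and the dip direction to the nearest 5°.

true dip 62°, dip direction 290°

Each apparent-dip line lies in the plane. As unit vectors (x east, y north, z up), v₁ plunges 57°→S75°W and v₂ plunges 26°→S35°W.
The plane normal is n = v₁ × v₂ ∝ (-0.556, 0.202, 0.315).
tan δ = √(n_x²+n_y²)/n_z = 0.591/0.315, so δ = 62.0°.
Dip direction = atan2(-0.556, 0.202) = 290° (azimuth of n's horizontal projection).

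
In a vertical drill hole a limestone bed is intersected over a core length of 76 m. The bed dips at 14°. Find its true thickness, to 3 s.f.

73.7 m

True thickness t = h · cos(dip) = 76 × cos 14°
t = 76 × 0.9703 = 73.742 m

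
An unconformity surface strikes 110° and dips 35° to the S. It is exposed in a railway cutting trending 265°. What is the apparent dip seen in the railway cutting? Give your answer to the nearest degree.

16°

The strike is 110° and the section trends 265°; the acute angle between them is β = 25°.
tan α = tan 35° × sin 25° = 0.7002 × 0.4226 = 0.2959
apparent dip = arctan 0.2959 = 16.48°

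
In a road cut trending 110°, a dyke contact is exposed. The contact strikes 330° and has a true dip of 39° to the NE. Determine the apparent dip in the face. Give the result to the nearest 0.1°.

Angle between strike (330°) and section (110°): β = 40°.
tan(apparent dip) = tan 39° · sin 40° = 0.5205
apparent dip = arctan 0.5205 = 27.50°

27.5°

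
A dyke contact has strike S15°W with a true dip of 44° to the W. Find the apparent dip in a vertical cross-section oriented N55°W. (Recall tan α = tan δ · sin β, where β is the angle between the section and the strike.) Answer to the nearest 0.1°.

42.2°

The strike is S15°W and the section trends N55°W; the acute angle between them is β = 70°.
tan α = tan 44° × sin 70° = 0.9657 × 0.9397 = 0.9075
apparent dip = arctan 0.9075 = 42.22°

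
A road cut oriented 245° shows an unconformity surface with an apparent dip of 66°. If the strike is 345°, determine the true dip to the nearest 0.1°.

β = acute angle between strike 345° and section 245° = 80°.
tan(true dip) = tan 66° / sin 80° = 2.2807
δ = arctan(2.2807) = 66.32°

66.3°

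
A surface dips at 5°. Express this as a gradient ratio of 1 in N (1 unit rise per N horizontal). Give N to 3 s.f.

1 in 11.4

1 : N means tan θ = 1/N, so N = 1/tan 5° = 1/0.0875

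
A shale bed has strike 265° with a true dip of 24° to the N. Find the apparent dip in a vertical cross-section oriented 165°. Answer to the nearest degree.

24°

Angle between strike (265°) and section (165°): β = 80°.
tan α = tan 24° × sin 80° = 0.4452 × 0.9848 = 0.4385
apparent dip = arctan 0.4385 = 23.68°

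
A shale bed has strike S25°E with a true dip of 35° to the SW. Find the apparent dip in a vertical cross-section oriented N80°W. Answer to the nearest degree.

30°

The section lies 55° from the strike.
tan α = tan 35° × sin 55° = 0.7002 × 0.8192 = 0.5736
apparent dip = arctan 0.5736 = 29.84°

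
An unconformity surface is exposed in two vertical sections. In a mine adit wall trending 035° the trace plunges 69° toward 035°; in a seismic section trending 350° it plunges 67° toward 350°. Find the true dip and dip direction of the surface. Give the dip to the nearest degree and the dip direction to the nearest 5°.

The two traces are lines in the plane: v₁ = (sin 35°·cos 69°, cos 35°·cos 69°, −sin 69°), v₂ = (sin 350°·cos 67°, cos 350°·cos 67°, −sin 67°).
Cross product v₁ × v₂ gives the pole to the plane: n ∝ (0.089, 0.253, 0.099).
tan δ = √(n_x²+n_y²)/n_z = 0.268/0.099, so δ = 69.7°.
The horizontal component of n points toward azimuth atan2(n_x, n_y) = 19°, the dip direction.

true dip 70°, dip direction 020°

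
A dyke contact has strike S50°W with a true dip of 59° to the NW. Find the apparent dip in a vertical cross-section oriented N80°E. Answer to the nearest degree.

40°

The strike is S50°W and the section trends N80°E; the acute angle between them is β = 30°.
tan α = tan 59° × sin 30° = 1.6643 × 0.5000 = 0.8321
α = arctan(0.8321) = 39.77°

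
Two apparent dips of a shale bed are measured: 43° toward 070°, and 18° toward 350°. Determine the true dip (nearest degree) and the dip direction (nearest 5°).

true dip 43°, dip direction 060°

Represent each trace as a vector plunging at its apparent dip toward its trend (east-north-up frame): v₁ = (0.687, 0.250, -0.682), v₂ = (-0.165, 0.937, -0.309).
The plane normal is n = v₁ × v₂ ∝ (0.561, 0.325, 0.685).
tan δ = √(n_x²+n_y²)/n_z = 0.649/0.685, so δ = 43.4°.
The horizontal component of n points toward azimuth atan2(n_x, n_y) = 60°, the dip direction.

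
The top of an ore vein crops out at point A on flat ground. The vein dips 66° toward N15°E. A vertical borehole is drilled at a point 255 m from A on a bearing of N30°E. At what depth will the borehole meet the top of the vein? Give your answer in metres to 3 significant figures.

The hole lies 15° from the dip direction, so the down-dip offset is 255 × cos 15° = 246.31 m.
Depth = down-dip offset × tan(dip) = 246.31 × tan 66° = 246.31 × 2.2460
Depth = 553.22 m

553 m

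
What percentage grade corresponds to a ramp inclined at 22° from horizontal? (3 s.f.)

grade % = 100 × tan 22° = 100 × 0.4040

40.4%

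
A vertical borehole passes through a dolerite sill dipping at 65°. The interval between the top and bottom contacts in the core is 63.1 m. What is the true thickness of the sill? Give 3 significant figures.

26.7 m

True thickness t = h · cos(dip) = 63.1 × cos 65°
t = 63.1 × 0.4226 = 26.667 m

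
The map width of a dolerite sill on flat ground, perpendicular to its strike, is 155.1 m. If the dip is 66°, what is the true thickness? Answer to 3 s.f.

142 m

True thickness t = w · sin(dip) = 155.1 × sin 66°
t = 155.1 × 0.9135 = 141.691 m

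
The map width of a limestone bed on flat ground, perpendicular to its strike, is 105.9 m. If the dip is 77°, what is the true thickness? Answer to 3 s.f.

103 m

True thickness t = w · sin(dip) = 105.9 × sin 77°
t = 105.9 × 0.9744 = 103.186 m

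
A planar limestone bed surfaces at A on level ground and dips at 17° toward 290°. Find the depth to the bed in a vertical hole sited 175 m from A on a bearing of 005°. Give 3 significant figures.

The hole lies 75° from the dip direction, so the down-dip offset is 175 × cos 75° = 45.29 m.
Depth = down-dip offset × tan(dip) = 45.29 × tan 17° = 45.29 × 0.3057
Depth = 13.85 m

13.8 m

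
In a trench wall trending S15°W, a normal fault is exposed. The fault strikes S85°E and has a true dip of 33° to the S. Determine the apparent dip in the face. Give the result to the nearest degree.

33°

The section lies 80° from the strike.
tan(apparent dip) = tan 33° · sin 80° = 0.6395
apparent dip = arctan 0.6395 = 32.60°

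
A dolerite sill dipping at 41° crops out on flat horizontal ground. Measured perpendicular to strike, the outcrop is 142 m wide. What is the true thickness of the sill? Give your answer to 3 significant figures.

93.2 m

True thickness t = w · sin(dip) = 142 × sin 41°
t = 142 × 0.6561 = 93.160 m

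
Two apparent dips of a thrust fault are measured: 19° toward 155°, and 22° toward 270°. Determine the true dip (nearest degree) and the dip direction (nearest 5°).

Each apparent-dip line lies in the plane. As unit vectors (x east, y north, z up), v₁ plunges 19°→155° and v₂ plunges 22°→270°.
The plane normal is n = v₁ × v₂ ∝ (-0.321, -0.452, 0.795).
True dip = arccos(n_z / |n|) = arccos(0.8203) = 34.9°.
Dip direction = atan2(-0.321, -0.452) = 215° (azimuth of n's horizontal projection).

true dip 35°, dip direction 215°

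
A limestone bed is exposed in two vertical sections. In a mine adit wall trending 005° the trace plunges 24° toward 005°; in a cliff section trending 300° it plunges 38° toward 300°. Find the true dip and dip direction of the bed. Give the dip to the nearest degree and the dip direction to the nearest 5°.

true dip 38°, dip direction 310°

The two traces are lines in the plane: v₁ = (sin 5°·cos 24°, cos 5°·cos 24°, −sin 24°), v₂ = (sin 300°·cos 38°, cos 300°·cos 38°, −sin 38°).
n = v₁ × v₂ = (-0.400, 0.327, 0.652) (taken with n_z > 0).
tan δ = √(n_x²+n_y²)/n_z = 0.516/0.652, so δ = 38.4°.
The horizontal component of n points toward azimuth atan2(n_x, n_y) = 309°, the dip direction.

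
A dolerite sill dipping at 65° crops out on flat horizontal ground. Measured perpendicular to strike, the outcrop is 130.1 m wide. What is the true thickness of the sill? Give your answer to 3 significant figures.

True thickness t = w · sin(dip) = 130.1 × sin 65°
t = 130.1 × 0.9063 = 117.911 m

118 m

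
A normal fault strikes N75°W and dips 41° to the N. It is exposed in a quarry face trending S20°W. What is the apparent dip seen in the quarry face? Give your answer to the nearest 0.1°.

40.9°

Angle between strike (N75°W) and section (S20°W): β = 85°.
tan α = tan 41° × sin 85° = 0.8693 × 0.9962 = 0.8660
apparent dip = arctan 0.8660 = 40.89°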